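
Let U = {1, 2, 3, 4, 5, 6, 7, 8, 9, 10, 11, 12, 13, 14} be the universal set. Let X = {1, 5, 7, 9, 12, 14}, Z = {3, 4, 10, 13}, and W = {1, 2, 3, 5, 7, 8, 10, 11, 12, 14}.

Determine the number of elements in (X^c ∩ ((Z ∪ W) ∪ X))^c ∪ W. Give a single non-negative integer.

X^c = {2, 3, 4, 6, 8, 10, 11, 13}
Z ∪ W = {1, 2, 3, 4, 5, 7, 8, 10, 11, 12, 13, 14}
(Z ∪ W) ∪ X = {1, 2, 3, 4, 5, 7, 8, 9, 10, 11, 12, 13, 14}
X^c ∩ ((Z ∪ W) ∪ X) = {2, 3, 4, 8, 10, 11, 13}
(X^c ∩ ((Z ∪ W) ∪ X))^c = {1, 5, 6, 7, 9, 12, 14}
(X^c ∩ ((Z ∪ W) ∪ X))^c ∪ W = {1, 2, 3, 5, 6, 7, 8, 9, 10, 11, 12, 14}
|(X^c ∩ ((Z ∪ W) ∪ X))^c ∪ W| = 12

12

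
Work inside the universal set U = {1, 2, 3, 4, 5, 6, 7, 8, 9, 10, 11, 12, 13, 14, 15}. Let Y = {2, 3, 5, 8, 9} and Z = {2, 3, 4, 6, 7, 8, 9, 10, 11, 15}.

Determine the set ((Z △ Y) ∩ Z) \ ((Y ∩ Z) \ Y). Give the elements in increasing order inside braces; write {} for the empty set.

Z △ Y = {4, 5, 6, 7, 10, 11, 15}
(Z △ Y) ∩ Z = {4, 6, 7, 10, 11, 15}
Y ∩ Z = {2, 3, 8, 9}
(Y ∩ Z) \ Y = {}
((Z △ Y) ∩ Z) \ ((Y ∩ Z) \ Y) = {4, 6, 7, 10, 11, 15}

{4, 6, 7, 10, 11, 15}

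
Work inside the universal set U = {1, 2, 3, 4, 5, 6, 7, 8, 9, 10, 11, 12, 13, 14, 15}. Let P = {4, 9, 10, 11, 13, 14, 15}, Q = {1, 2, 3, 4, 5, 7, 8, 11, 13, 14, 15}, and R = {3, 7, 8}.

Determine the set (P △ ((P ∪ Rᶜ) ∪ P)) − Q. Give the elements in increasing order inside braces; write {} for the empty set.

{6, 12}

Rᶜ = {1, 2, 4, 5, 6, 9, 10, 11, 12, 13, 14, 15}
P ∪ Rᶜ = {1, 2, 4, 5, 6, 9, 10, 11, 12, 13, 14, 15}
(P ∪ Rᶜ) ∪ P = {1, 2, 4, 5, 6, 9, 10, 11, 12, 13, 14, 15}
P △ ((P ∪ Rᶜ) ∪ P) = {1, 2, 5, 6, 12}
(P △ ((P ∪ Rᶜ) ∪ P)) − Q = {6, 12}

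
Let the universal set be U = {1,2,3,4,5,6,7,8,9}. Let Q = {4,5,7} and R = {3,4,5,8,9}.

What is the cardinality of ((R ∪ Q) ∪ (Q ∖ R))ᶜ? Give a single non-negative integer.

R ∪ Q = {3,4,5,7,8,9}
Q ∖ R = {7}
(R ∪ Q) ∪ (Q ∖ R) = {3,4,5,7,8,9}
((R ∪ Q) ∪ (Q ∖ R))ᶜ = {1,2,6}
|((R ∪ Q) ∪ (Q ∖ R))ᶜ| = 3

3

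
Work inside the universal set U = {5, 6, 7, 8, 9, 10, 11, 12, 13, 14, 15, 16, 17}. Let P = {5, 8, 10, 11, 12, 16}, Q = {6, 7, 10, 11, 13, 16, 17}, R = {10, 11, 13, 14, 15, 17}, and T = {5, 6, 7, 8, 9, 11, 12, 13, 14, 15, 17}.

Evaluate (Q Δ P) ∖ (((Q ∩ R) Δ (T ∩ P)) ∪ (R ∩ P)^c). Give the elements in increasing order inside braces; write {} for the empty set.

Q Δ P = {5, 6, 7, 8, 12, 13, 17}
Q ∩ R = {10, 11, 13, 17}
T ∩ P = {5, 8, 11, 12}
(Q ∩ R) Δ (T ∩ P) = {5, 8, 10, 12, 13, 17}
R ∩ P = {10, 11}
(R ∩ P)^c = {5, 6, 7, 8, 9, 12, 13, 14, 15, 16, 17}
((Q ∩ R) Δ (T ∩ P)) ∪ (R ∩ P)^c = {5, 6, 7, 8, 9, 10, 12, 13, 14, 15, 16, 17}
(Q Δ P) ∖ (((Q ∩ R) Δ (T ∩ P)) ∪ (R ∩ P)^c) = {}

{}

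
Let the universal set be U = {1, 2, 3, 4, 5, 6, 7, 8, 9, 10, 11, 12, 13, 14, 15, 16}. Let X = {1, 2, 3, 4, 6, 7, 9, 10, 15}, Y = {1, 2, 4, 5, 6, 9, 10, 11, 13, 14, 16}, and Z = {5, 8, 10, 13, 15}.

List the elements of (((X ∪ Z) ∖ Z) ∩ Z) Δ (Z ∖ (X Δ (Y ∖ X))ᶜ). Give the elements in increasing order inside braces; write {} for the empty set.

{5, 10, 13, 15}

X ∪ Z = {1, 2, 3, 4, 5, 6, 7, 8, 9, 10, 13, 15}
(X ∪ Z) ∖ Z = {1, 2, 3, 4, 6, 7, 9}
((X ∪ Z) ∖ Z) ∩ Z = {}
Y ∖ X = {5, 11, 13, 14, 16}
X Δ (Y ∖ X) = {1, 2, 3, 4, 5, 6, 7, 9, 10, 11, 13, 14, 15, 16}
(X Δ (Y ∖ X))ᶜ = {8, 12}
Z ∖ (X Δ (Y ∖ X))ᶜ = {5, 10, 13, 15}
(((X ∪ Z) ∖ Z) ∩ Z) Δ (Z ∖ (X Δ (Y ∖ X))ᶜ) = {5, 10, 13, 15}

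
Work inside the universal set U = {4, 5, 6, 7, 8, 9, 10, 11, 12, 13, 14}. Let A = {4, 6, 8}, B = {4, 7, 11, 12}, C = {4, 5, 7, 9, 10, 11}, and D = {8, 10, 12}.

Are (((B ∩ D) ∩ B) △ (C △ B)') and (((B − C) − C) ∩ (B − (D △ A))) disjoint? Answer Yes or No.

B ∩ D = {12}
(B ∩ D) ∩ B = {12}
C △ B = {5, 9, 10, 12}
(C △ B)' = {4, 6, 7, 8, 11, 13, 14}
((B ∩ D) ∩ B) △ (C △ B)' = {4, 6, 7, 8, 11, 12, 13, 14}
B − C = {12}
(B − C) − C = {12}
D △ A = {4, 6, 10, 12}
B − (D △ A) = {7, 11}
((B − C) − C) ∩ (B − (D △ A)) = {}
{4, 6, 7, 8, 11, 12, 13, 14} and {} share no elements.

Yes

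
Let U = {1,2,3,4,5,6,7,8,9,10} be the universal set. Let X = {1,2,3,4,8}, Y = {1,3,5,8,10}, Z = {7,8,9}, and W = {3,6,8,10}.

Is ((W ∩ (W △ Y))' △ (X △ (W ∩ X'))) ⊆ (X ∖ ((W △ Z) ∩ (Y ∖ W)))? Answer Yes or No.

W △ Y = {1,5,6}
W ∩ (W △ Y) = {6}
(W ∩ (W △ Y))' = {1,2,3,4,5,7,8,9,10}
X' = {5,6,7,9,10}
W ∩ X' = {6,10}
X △ (W ∩ X') = {1,2,3,4,6,8,10}
(W ∩ (W △ Y))' △ (X △ (W ∩ X')) = {5,6,7,9}
W △ Z = {3,6,7,9,10}
Y ∖ W = {1,5}
(W △ Z) ∩ (Y ∖ W) = {}
X ∖ ((W △ Z) ∩ (Y ∖ W)) = {1,2,3,4,8}
5 ∈ (W ∩ (W △ Y))' △ (X △ (W ∩ X')) but 5 ∉ X ∖ ((W △ Z) ∩ (Y ∖ W)), so the inclusion fails.

No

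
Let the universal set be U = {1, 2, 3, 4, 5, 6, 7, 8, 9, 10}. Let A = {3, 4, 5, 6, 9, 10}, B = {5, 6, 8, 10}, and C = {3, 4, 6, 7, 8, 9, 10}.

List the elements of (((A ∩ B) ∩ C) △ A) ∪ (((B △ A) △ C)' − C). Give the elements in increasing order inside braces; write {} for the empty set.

{1, 2, 3, 4, 5, 9}

A ∩ B = {5, 6, 10}
(A ∩ B) ∩ C = {6, 10}
((A ∩ B) ∩ C) △ A = {3, 4, 5, 9}
B △ A = {3, 4, 8, 9}
(B △ A) △ C = {6, 7, 10}
((B △ A) △ C)' = {1, 2, 3, 4, 5, 8, 9}
((B △ A) △ C)' − C = {1, 2, 5}
(((A ∩ B) ∩ C) △ A) ∪ (((B △ A) △ C)' − C) = {1, 2, 3, 4, 5, 9}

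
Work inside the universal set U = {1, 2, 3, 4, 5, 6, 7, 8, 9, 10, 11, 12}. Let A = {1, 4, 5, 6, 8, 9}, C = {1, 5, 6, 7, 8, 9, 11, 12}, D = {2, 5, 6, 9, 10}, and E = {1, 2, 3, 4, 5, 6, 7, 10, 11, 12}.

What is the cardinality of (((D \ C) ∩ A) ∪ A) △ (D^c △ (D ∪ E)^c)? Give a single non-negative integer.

D \ C = {2, 10}
(D \ C) ∩ A = {}
((D \ C) ∩ A) ∪ A = {1, 4, 5, 6, 8, 9}
D^c = {1, 3, 4, 7, 8, 11, 12}
D ∪ E = {1, 2, 3, 4, 5, 6, 7, 9, 10, 11, 12}
(D ∪ E)^c = {8}
D^c △ (D ∪ E)^c = {1, 3, 4, 7, 11, 12}
(((D \ C) ∩ A) ∪ A) △ (D^c △ (D ∪ E)^c) = {3, 5, 6, 7, 8, 9, 11, 12}
|(((D \ C) ∩ A) ∪ A) △ (D^c △ (D ∪ E)^c)| = 8

8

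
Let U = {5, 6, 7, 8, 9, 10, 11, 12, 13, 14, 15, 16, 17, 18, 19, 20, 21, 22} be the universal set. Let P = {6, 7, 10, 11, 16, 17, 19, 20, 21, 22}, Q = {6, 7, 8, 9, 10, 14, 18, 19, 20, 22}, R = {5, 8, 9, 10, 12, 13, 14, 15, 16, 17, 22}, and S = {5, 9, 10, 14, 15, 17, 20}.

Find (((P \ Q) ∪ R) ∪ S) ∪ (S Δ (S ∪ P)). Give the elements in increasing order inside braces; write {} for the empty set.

P \ Q = {11, 16, 17, 21}
(P \ Q) ∪ R = {5, 8, 9, 10, 11, 12, 13, 14, 15, 16, 17, 21, 22}
((P \ Q) ∪ R) ∪ S = {5, 8, 9, 10, 11, 12, 13, 14, 15, 16, 17, 20, 21, 22}
S ∪ P = {5, 6, 7, 9, 10, 11, 14, 15, 16, 17, 19, 20, 21, 22}
S Δ (S ∪ P) = {6, 7, 11, 16, 19, 21, 22}
(((P \ Q) ∪ R) ∪ S) ∪ (S Δ (S ∪ P)) = {5, 6, 7, 8, 9, 10, 11, 12, 13, 14, 15, 16, 17, 19, 20, 21, 22}

{5, 6, 7, 8, 9, 10, 11, 12, 13, 14, 15, 16, 17, 19, 20, 21, 22}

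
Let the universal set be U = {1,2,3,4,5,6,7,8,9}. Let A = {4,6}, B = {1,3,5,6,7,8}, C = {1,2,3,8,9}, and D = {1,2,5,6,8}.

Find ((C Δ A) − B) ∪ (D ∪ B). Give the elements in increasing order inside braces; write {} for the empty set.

C Δ A = {1,2,3,4,6,8,9}
(C Δ A) − B = {2,4,9}
D ∪ B = {1,2,3,5,6,7,8}
((C Δ A) − B) ∪ (D ∪ B) = {1,2,3,4,5,6,7,8,9}

{1,2,3,4,5,6,7,8,9}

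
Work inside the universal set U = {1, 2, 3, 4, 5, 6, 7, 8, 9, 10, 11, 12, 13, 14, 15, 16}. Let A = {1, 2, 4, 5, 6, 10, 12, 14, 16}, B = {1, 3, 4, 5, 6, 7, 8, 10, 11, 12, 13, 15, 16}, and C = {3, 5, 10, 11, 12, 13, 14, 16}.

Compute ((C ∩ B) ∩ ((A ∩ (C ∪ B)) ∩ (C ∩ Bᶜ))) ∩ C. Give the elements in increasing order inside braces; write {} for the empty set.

C ∩ B = {3, 5, 10, 11, 12, 13, 16}
C ∪ B = {1, 3, 4, 5, 6, 7, 8, 10, 11, 12, 13, 14, 15, 16}
A ∩ (C ∪ B) = {1, 4, 5, 6, 10, 12, 14, 16}
Bᶜ = {2, 9, 14}
C ∩ Bᶜ = {14}
(A ∩ (C ∪ B)) ∩ (C ∩ Bᶜ) = {14}
(C ∩ B) ∩ ((A ∩ (C ∪ B)) ∩ (C ∩ Bᶜ)) = {}
((C ∩ B) ∩ ((A ∩ (C ∪ B)) ∩ (C ∩ Bᶜ))) ∩ C = {}

{}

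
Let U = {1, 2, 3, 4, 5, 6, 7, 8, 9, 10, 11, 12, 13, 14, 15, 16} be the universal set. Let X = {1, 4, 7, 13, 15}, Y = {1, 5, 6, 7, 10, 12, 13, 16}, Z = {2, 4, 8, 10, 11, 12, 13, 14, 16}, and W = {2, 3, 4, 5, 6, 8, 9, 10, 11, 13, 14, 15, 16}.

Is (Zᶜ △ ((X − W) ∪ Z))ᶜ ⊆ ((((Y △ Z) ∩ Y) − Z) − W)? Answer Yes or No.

Zᶜ = {1, 3, 5, 6, 7, 9, 15}
X − W = {1, 7}
(X − W) ∪ Z = {1, 2, 4, 7, 8, 10, 11, 12, 13, 14, 16}
Zᶜ △ ((X − W) ∪ Z) = {2, 3, 4, 5, 6, 8, 9, 10, 11, 12, 13, 14, 15, 16}
(Zᶜ △ ((X − W) ∪ Z))ᶜ = {1, 7}
Y △ Z = {1, 2, 4, 5, 6, 7, 8, 11, 14}
(Y △ Z) ∩ Y = {1, 5, 6, 7}
((Y △ Z) ∩ Y) − Z = {1, 5, 6, 7}
(((Y △ Z) ∩ Y) − Z) − W = {1, 7}
Every element of {1, 7} is in {1, 7}, so (Zᶜ △ ((X − W) ∪ Z))ᶜ ⊆ (((Y △ Z) ∩ Y) − Z) − W.

Yes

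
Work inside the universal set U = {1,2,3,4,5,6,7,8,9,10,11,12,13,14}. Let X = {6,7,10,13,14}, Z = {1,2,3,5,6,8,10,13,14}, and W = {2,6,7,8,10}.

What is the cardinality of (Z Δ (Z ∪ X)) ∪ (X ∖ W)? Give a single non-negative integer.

Z ∪ X = {1,2,3,5,6,7,8,10,13,14}
Z Δ (Z ∪ X) = {7}
X ∖ W = {13,14}
(Z Δ (Z ∪ X)) ∪ (X ∖ W) = {7,13,14}
|(Z Δ (Z ∪ X)) ∪ (X ∖ W)| = 3

3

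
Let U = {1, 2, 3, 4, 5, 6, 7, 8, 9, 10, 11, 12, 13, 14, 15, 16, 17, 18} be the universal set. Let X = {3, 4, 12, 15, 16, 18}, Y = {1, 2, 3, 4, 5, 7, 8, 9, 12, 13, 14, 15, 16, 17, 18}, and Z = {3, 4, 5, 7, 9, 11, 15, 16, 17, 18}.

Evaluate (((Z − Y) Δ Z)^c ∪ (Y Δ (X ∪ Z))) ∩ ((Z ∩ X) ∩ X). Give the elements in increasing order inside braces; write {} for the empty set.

{}

Z − Y = {11}
(Z − Y) Δ Z = {3, 4, 5, 7, 9, 15, 16, 17, 18}
((Z − Y) Δ Z)^c = {1, 2, 6, 8, 10, 11, 12, 13, 14}
X ∪ Z = {3, 4, 5, 7, 9, 11, 12, 15, 16, 17, 18}
Y Δ (X ∪ Z) = {1, 2, 8, 11, 13, 14}
((Z − Y) Δ Z)^c ∪ (Y Δ (X ∪ Z)) = {1, 2, 6, 8, 10, 11, 12, 13, 14}
Z ∩ X = {3, 4, 15, 16, 18}
(Z ∩ X) ∩ X = {3, 4, 15, 16, 18}
(((Z − Y) Δ Z)^c ∪ (Y Δ (X ∪ Z))) ∩ ((Z ∩ X) ∩ X) = {}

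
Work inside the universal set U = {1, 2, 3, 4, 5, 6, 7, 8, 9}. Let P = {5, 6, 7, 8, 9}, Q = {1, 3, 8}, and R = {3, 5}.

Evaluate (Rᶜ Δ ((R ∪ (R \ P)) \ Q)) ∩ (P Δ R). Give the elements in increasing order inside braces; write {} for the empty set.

{6, 7, 8, 9}

Rᶜ = {1, 2, 4, 6, 7, 8, 9}
R \ P = {3}
R ∪ (R \ P) = {3, 5}
(R ∪ (R \ P)) \ Q = {5}
Rᶜ Δ ((R ∪ (R \ P)) \ Q) = {1, 2, 4, 5, 6, 7, 8, 9}
P Δ R = {3, 6, 7, 8, 9}
(Rᶜ Δ ((R ∪ (R \ P)) \ Q)) ∩ (P Δ R) = {6, 7, 8, 9}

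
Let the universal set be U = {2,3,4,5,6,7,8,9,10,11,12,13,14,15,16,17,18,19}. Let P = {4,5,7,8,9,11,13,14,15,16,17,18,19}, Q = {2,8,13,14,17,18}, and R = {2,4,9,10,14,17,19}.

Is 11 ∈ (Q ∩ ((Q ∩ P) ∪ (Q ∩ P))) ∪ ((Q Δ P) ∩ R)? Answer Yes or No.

11 ∉ Q and 11 ∈ P, so 11 ∉ Q ∩ P
11 ∉ Q and 11 ∈ P, so 11 ∉ Q ∩ P
11 ∉ (Q ∩ P) and 11 ∉ (Q ∩ P), so 11 ∉ (Q ∩ P) ∪ (Q ∩ P)
11 ∉ Q and 11 ∉ ((Q ∩ P) ∪ (Q ∩ P)), so 11 ∉ Q ∩ ((Q ∩ P) ∪ (Q ∩ P))
11 ∉ Q and 11 ∈ P, so 11 ∈ Q Δ P
11 ∈ (Q Δ P) and 11 ∉ R, so 11 ∉ (Q Δ P) ∩ R
11 ∉ (Q ∩ ((Q ∩ P) ∪ (Q ∩ P))) and 11 ∉ ((Q Δ P) ∩ R), so 11 ∉ (Q ∩ ((Q ∩ P) ∪ (Q ∩ P))) ∪ ((Q Δ P) ∩ R)

No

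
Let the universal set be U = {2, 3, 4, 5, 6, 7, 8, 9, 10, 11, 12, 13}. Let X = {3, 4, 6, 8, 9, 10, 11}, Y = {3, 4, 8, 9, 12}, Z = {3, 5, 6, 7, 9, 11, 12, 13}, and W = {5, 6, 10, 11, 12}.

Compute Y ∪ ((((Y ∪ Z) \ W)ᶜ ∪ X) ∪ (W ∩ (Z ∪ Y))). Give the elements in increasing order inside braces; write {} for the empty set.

Y ∪ Z = {3, 4, 5, 6, 7, 8, 9, 11, 12, 13}
(Y ∪ Z) \ W = {3, 4, 7, 8, 9, 13}
((Y ∪ Z) \ W)ᶜ = {2, 5, 6, 10, 11, 12}
((Y ∪ Z) \ W)ᶜ ∪ X = {2, 3, 4, 5, 6, 8, 9, 10, 11, 12}
Z ∪ Y = {3, 4, 5, 6, 7, 8, 9, 11, 12, 13}
W ∩ (Z ∪ Y) = {5, 6, 11, 12}
(((Y ∪ Z) \ W)ᶜ ∪ X) ∪ (W ∩ (Z ∪ Y)) = {2, 3, 4, 5, 6, 8, 9, 10, 11, 12}
Y ∪ ((((Y ∪ Z) \ W)ᶜ ∪ X) ∪ (W ∩ (Z ∪ Y))) = {2, 3, 4, 5, 6, 8, 9, 10, 11, 12}

{2, 3, 4, 5, 6, 8, 9, 10, 11, 12}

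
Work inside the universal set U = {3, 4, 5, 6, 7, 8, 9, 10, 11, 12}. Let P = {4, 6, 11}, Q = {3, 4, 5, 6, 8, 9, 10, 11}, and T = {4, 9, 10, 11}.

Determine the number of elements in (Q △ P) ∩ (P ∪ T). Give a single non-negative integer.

Q △ P = {3, 5, 8, 9, 10}
P ∪ T = {4, 6, 9, 10, 11}
(Q △ P) ∩ (P ∪ T) = {9, 10}
|(Q △ P) ∩ (P ∪ T)| = 2

2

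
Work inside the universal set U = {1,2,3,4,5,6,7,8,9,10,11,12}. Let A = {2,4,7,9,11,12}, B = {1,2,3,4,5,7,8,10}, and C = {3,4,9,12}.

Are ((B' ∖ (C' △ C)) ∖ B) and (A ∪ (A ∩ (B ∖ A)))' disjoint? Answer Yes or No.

Yes

B' = {6,9,11,12}
C' = {1,2,5,6,7,8,10,11}
C' △ C = {1,2,3,4,5,6,7,8,9,10,11,12}
B' ∖ (C' △ C) = {}
(B' ∖ (C' △ C)) ∖ B = {}
B ∖ A = {1,3,5,8,10}
A ∩ (B ∖ A) = {}
A ∪ (A ∩ (B ∖ A)) = {2,4,7,9,11,12}
(A ∪ (A ∩ (B ∖ A)))' = {1,3,5,6,8,10}
{} and {1,3,5,6,8,10} share no elements.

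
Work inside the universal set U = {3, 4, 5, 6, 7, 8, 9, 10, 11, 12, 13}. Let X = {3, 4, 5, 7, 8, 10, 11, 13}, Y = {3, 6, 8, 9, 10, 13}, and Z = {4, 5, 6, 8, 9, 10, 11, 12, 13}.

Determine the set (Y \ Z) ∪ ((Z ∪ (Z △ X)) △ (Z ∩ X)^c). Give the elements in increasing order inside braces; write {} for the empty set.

Y \ Z = {3}
Z △ X = {3, 6, 7, 9, 12}
Z ∪ (Z △ X) = {3, 4, 5, 6, 7, 8, 9, 10, 11, 12, 13}
Z ∩ X = {4, 5, 8, 10, 11, 13}
(Z ∩ X)^c = {3, 6, 7, 9, 12}
(Z ∪ (Z △ X)) △ (Z ∩ X)^c = {4, 5, 8, 10, 11, 13}
(Y \ Z) ∪ ((Z ∪ (Z △ X)) △ (Z ∩ X)^c) = {3, 4, 5, 8, 10, 11, 13}

{3, 4, 5, 8, 10, 11, 13}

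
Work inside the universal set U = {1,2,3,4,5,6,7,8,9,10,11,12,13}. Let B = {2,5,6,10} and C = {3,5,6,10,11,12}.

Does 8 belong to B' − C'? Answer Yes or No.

No

8 ∉ B, so 8 ∈ B'
8 ∉ C, so 8 ∈ C'
8 ∈ B' and 8 ∈ C', so 8 ∉ B' − C'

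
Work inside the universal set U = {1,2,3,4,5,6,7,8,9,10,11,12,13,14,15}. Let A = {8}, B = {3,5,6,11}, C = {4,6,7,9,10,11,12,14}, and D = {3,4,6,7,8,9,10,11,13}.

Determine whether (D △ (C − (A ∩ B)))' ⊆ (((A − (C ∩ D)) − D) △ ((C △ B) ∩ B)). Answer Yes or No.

No

A ∩ B = {}
C − (A ∩ B) = {4,6,7,9,10,11,12,14}
D △ (C − (A ∩ B)) = {3,8,12,13,14}
(D △ (C − (A ∩ B)))' = {1,2,4,5,6,7,9,10,11,15}
C ∩ D = {4,6,7,9,10,11}
A − (C ∩ D) = {8}
(A − (C ∩ D)) − D = {}
C △ B = {3,4,5,7,9,10,12,14}
(C △ B) ∩ B = {3,5}
((A − (C ∩ D)) − D) △ ((C △ B) ∩ B) = {3,5}
1 ∈ (D △ (C − (A ∩ B)))' but 1 ∉ ((A − (C ∩ D)) − D) △ ((C △ B) ∩ B), so the inclusion fails.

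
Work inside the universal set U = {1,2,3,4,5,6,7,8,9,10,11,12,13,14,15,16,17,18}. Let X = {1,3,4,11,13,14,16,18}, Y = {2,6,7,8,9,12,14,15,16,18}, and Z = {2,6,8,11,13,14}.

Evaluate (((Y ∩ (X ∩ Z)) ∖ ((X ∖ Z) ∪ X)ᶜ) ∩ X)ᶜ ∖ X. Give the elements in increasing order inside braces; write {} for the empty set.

X ∩ Z = {11,13,14}
Y ∩ (X ∩ Z) = {14}
X ∖ Z = {1,3,4,16,18}
(X ∖ Z) ∪ X = {1,3,4,11,13,14,16,18}
((X ∖ Z) ∪ X)ᶜ = {2,5,6,7,8,9,10,12,15,17}
(Y ∩ (X ∩ Z)) ∖ ((X ∖ Z) ∪ X)ᶜ = {14}
((Y ∩ (X ∩ Z)) ∖ ((X ∖ Z) ∪ X)ᶜ) ∩ X = {14}
(((Y ∩ (X ∩ Z)) ∖ ((X ∖ Z) ∪ X)ᶜ) ∩ X)ᶜ = {1,2,3,4,5,6,7,8,9,10,11,12,13,15,16,17,18}
(((Y ∩ (X ∩ Z)) ∖ ((X ∖ Z) ∪ X)ᶜ) ∩ X)ᶜ ∖ X = {2,5,6,7,8,9,10,12,15,17}

{2,5,6,7,8,9,10,12,15,17}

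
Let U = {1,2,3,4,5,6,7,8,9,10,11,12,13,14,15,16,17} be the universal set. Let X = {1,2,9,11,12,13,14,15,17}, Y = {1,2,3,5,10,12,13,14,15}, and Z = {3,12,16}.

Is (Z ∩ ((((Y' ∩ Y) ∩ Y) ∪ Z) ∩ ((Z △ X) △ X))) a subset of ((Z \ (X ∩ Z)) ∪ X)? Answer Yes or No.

Y' = {4,6,7,8,9,11,16,17}
Y' ∩ Y = {}
(Y' ∩ Y) ∩ Y = {}
((Y' ∩ Y) ∩ Y) ∪ Z = {3,12,16}
Z △ X = {1,2,3,9,11,13,14,15,16,17}
(Z △ X) △ X = {3,12,16}
(((Y' ∩ Y) ∩ Y) ∪ Z) ∩ ((Z △ X) △ X) = {3,12,16}
Z ∩ ((((Y' ∩ Y) ∩ Y) ∪ Z) ∩ ((Z △ X) △ X)) = {3,12,16}
X ∩ Z = {12}
Z \ (X ∩ Z) = {3,16}
(Z \ (X ∩ Z)) ∪ X = {1,2,3,9,11,12,13,14,15,16,17}
Every element of {3,12,16} is in {1,2,3,9,11,12,13,14,15,16,17}, so Z ∩ ((((Y' ∩ Y) ∩ Y) ∪ Z) ∩ ((Z △ X) △ X)) ⊆ (Z \ (X ∩ Z)) ∪ X.

Yes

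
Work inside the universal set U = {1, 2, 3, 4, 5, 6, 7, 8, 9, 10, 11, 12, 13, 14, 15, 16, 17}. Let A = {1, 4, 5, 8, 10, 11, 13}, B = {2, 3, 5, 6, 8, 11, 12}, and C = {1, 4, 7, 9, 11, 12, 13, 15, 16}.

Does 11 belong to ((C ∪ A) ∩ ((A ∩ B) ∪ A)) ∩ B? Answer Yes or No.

Yes

11 ∈ C and 11 ∈ A, so 11 ∈ C ∪ A
11 ∈ A and 11 ∈ B, so 11 ∈ A ∩ B
11 ∈ (A ∩ B) and 11 ∈ A, so 11 ∈ (A ∩ B) ∪ A
11 ∈ (C ∪ A) and 11 ∈ ((A ∩ B) ∪ A), so 11 ∈ (C ∪ A) ∩ ((A ∩ B) ∪ A)
11 ∈ ((C ∪ A) ∩ ((A ∩ B) ∪ A)) and 11 ∈ B, so 11 ∈ ((C ∪ A) ∩ ((A ∩ B) ∪ A)) ∩ B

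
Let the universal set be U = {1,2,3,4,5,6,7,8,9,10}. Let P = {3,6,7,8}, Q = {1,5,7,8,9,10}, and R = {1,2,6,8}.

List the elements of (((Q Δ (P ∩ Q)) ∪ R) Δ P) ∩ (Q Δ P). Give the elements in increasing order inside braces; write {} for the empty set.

{1,3,5,9,10}

P ∩ Q = {7,8}
Q Δ (P ∩ Q) = {1,5,9,10}
(Q Δ (P ∩ Q)) ∪ R = {1,2,5,6,8,9,10}
((Q Δ (P ∩ Q)) ∪ R) Δ P = {1,2,3,5,7,9,10}
Q Δ P = {1,3,5,6,9,10}
(((Q Δ (P ∩ Q)) ∪ R) Δ P) ∩ (Q Δ P) = {1,3,5,9,10}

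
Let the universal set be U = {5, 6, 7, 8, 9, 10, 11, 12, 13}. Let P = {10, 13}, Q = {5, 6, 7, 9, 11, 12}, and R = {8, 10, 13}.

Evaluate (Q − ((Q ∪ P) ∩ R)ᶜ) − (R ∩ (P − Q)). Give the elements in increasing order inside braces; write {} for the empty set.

{}

Q ∪ P = {5, 6, 7, 9, 10, 11, 12, 13}
(Q ∪ P) ∩ R = {10, 13}
((Q ∪ P) ∩ R)ᶜ = {5, 6, 7, 8, 9, 11, 12}
Q − ((Q ∪ P) ∩ R)ᶜ = {}
P − Q = {10, 13}
R ∩ (P − Q) = {10, 13}
(Q − ((Q ∪ P) ∩ R)ᶜ) − (R ∩ (P − Q)) = {}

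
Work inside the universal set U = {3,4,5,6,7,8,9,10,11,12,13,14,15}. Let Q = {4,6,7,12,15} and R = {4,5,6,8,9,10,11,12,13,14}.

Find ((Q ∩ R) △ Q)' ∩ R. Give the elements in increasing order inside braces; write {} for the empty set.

{4,5,6,8,9,10,11,12,13,14}

Q ∩ R = {4,6,12}
(Q ∩ R) △ Q = {7,15}
((Q ∩ R) △ Q)' = {3,4,5,6,8,9,10,11,12,13,14}
((Q ∩ R) △ Q)' ∩ R = {4,5,6,8,9,10,11,12,13,14}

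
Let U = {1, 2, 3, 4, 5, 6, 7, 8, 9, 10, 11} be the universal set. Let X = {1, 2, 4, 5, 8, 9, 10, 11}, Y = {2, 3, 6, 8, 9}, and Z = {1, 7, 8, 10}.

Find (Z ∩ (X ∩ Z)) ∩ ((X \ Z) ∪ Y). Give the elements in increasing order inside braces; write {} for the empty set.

{8}

X ∩ Z = {1, 8, 10}
Z ∩ (X ∩ Z) = {1, 8, 10}
X \ Z = {2, 4, 5, 9, 11}
(X \ Z) ∪ Y = {2, 3, 4, 5, 6, 8, 9, 11}
(Z ∩ (X ∩ Z)) ∩ ((X \ Z) ∪ Y) = {8}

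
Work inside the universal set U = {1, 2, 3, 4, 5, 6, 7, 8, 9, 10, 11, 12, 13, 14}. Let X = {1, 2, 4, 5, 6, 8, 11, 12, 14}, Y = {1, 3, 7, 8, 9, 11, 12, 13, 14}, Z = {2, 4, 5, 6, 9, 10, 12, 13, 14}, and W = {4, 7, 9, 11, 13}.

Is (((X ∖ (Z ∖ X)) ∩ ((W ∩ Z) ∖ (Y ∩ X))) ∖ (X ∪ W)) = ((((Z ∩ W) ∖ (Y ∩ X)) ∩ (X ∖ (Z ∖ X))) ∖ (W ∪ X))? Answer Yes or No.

Z ∖ X = {9, 10, 13}
X ∖ (Z ∖ X) = {1, 2, 4, 5, 6, 8, 11, 12, 14}
W ∩ Z = {4, 9, 13}
Y ∩ X = {1, 8, 11, 12, 14}
(W ∩ Z) ∖ (Y ∩ X) = {4, 9, 13}
(X ∖ (Z ∖ X)) ∩ ((W ∩ Z) ∖ (Y ∩ X)) = {4}
X ∪ W = {1, 2, 4, 5, 6, 7, 8, 9, 11, 12, 13, 14}
((X ∖ (Z ∖ X)) ∩ ((W ∩ Z) ∖ (Y ∩ X))) ∖ (X ∪ W) = {}
Z ∩ W = {4, 9, 13}
(Z ∩ W) ∖ (Y ∩ X) = {4, 9, 13}
((Z ∩ W) ∖ (Y ∩ X)) ∩ (X ∖ (Z ∖ X)) = {4}
W ∪ X = {1, 2, 4, 5, 6, 7, 8, 9, 11, 12, 13, 14}
(((Z ∩ W) ∖ (Y ∩ X)) ∩ (X ∖ (Z ∖ X))) ∖ (W ∪ X) = {}
Both equal {}, so ((X ∖ (Z ∖ X)) ∩ ((W ∩ Z) ∖ (Y ∩ X))) ∖ (X ∪ W) = (((Z ∩ W) ∖ (Y ∩ X)) ∩ (X ∖ (Z ∖ X))) ∖ (W ∪ X).

Yes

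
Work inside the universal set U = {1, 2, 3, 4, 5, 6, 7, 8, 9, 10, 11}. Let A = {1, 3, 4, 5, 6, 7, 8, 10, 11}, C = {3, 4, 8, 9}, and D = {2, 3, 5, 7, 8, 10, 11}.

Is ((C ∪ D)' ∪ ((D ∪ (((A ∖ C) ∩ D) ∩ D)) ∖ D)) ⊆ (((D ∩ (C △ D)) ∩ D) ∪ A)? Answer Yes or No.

Yes

C ∪ D = {2, 3, 4, 5, 7, 8, 9, 10, 11}
(C ∪ D)' = {1, 6}
A ∖ C = {1, 5, 6, 7, 10, 11}
(A ∖ C) ∩ D = {5, 7, 10, 11}
((A ∖ C) ∩ D) ∩ D = {5, 7, 10, 11}
D ∪ (((A ∖ C) ∩ D) ∩ D) = {2, 3, 5, 7, 8, 10, 11}
(D ∪ (((A ∖ C) ∩ D) ∩ D)) ∖ D = {}
(C ∪ D)' ∪ ((D ∪ (((A ∖ C) ∩ D) ∩ D)) ∖ D) = {1, 6}
C △ D = {2, 4, 5, 7, 9, 10, 11}
D ∩ (C △ D) = {2, 5, 7, 10, 11}
(D ∩ (C △ D)) ∩ D = {2, 5, 7, 10, 11}
((D ∩ (C △ D)) ∩ D) ∪ A = {1, 2, 3, 4, 5, 6, 7, 8, 10, 11}
Every element of {1, 6} is in {1, 2, 3, 4, 5, 6, 7, 8, 10, 11}, so (C ∪ D)' ∪ ((D ∪ (((A ∖ C) ∩ D) ∩ D)) ∖ D) ⊆ ((D ∩ (C △ D)) ∩ D) ∪ A.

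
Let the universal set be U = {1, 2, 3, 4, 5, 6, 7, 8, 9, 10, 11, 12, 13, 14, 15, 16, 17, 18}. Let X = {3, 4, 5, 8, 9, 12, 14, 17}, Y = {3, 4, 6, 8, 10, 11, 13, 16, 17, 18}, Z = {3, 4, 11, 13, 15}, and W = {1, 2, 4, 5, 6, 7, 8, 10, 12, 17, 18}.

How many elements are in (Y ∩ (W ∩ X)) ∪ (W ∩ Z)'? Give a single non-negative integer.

18

W ∩ X = {4, 5, 8, 12, 17}
Y ∩ (W ∩ X) = {4, 8, 17}
W ∩ Z = {4}
(W ∩ Z)' = {1, 2, 3, 5, 6, 7, 8, 9, 10, 11, 12, 13, 14, 15, 16, 17, 18}
(Y ∩ (W ∩ X)) ∪ (W ∩ Z)' = {1, 2, 3, 4, 5, 6, 7, 8, 9, 10, 11, 12, 13, 14, 15, 16, 17, 18}
|(Y ∩ (W ∩ X)) ∪ (W ∩ Z)'| = 18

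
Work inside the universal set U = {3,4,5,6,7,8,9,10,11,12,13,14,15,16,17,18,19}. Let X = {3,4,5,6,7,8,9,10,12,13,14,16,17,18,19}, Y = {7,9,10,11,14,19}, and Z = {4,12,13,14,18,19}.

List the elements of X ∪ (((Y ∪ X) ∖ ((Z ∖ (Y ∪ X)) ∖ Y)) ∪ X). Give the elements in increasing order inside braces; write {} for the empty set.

Y ∪ X = {3,4,5,6,7,8,9,10,11,12,13,14,16,17,18,19}
Z ∖ (Y ∪ X) = {}
(Z ∖ (Y ∪ X)) ∖ Y = {}
(Y ∪ X) ∖ ((Z ∖ (Y ∪ X)) ∖ Y) = {3,4,5,6,7,8,9,10,11,12,13,14,16,17,18,19}
((Y ∪ X) ∖ ((Z ∖ (Y ∪ X)) ∖ Y)) ∪ X = {3,4,5,6,7,8,9,10,11,12,13,14,16,17,18,19}
X ∪ (((Y ∪ X) ∖ ((Z ∖ (Y ∪ X)) ∖ Y)) ∪ X) = {3,4,5,6,7,8,9,10,11,12,13,14,16,17,18,19}

{3,4,5,6,7,8,9,10,11,12,13,14,16,17,18,19}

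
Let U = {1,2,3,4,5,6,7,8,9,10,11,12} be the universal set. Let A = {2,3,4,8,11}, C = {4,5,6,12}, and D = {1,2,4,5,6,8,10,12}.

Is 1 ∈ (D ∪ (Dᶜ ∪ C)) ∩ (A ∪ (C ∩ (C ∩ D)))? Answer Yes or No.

1 ∈ D, so 1 ∉ Dᶜ
1 ∉ Dᶜ and 1 ∉ C, so 1 ∉ Dᶜ ∪ C
1 ∈ D and 1 ∉ (Dᶜ ∪ C), so 1 ∈ D ∪ (Dᶜ ∪ C)
1 ∉ C and 1 ∈ D, so 1 ∉ C ∩ D
1 ∉ C and 1 ∉ (C ∩ D), so 1 ∉ C ∩ (C ∩ D)
1 ∉ A and 1 ∉ (C ∩ (C ∩ D)), so 1 ∉ A ∪ (C ∩ (C ∩ D))
1 ∈ (D ∪ (Dᶜ ∪ C)) and 1 ∉ (A ∪ (C ∩ (C ∩ D))), so 1 ∉ (D ∪ (Dᶜ ∪ C)) ∩ (A ∪ (C ∩ (C ∩ D)))

No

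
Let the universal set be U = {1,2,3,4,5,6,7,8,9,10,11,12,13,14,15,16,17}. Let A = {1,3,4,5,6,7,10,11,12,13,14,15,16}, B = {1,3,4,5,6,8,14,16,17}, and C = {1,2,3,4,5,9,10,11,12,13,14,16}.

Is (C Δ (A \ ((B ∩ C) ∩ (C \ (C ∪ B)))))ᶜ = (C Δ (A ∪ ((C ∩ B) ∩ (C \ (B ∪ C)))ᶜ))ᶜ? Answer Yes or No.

B ∩ C = {1,3,4,5,14,16}
C ∪ B = {1,2,3,4,5,6,8,9,10,11,12,13,14,16,17}
C \ (C ∪ B) = {}
(B ∩ C) ∩ (C \ (C ∪ B)) = {}
A \ ((B ∩ C) ∩ (C \ (C ∪ B))) = {1,3,4,5,6,7,10,11,12,13,14,15,16}
C Δ (A \ ((B ∩ C) ∩ (C \ (C ∪ B)))) = {2,6,7,9,15}
(C Δ (A \ ((B ∩ C) ∩ (C \ (C ∪ B)))))ᶜ = {1,3,4,5,8,10,11,12,13,14,16,17}
C ∩ B = {1,3,4,5,14,16}
B ∪ C = {1,2,3,4,5,6,8,9,10,11,12,13,14,16,17}
C \ (B ∪ C) = {}
(C ∩ B) ∩ (C \ (B ∪ C)) = {}
((C ∩ B) ∩ (C \ (B ∪ C)))ᶜ = {1,2,3,4,5,6,7,8,9,10,11,12,13,14,15,16,17}
A ∪ ((C ∩ B) ∩ (C \ (B ∪ C)))ᶜ = {1,2,3,4,5,6,7,8,9,10,11,12,13,14,15,16,17}
C Δ (A ∪ ((C ∩ B) ∩ (C \ (B ∪ C)))ᶜ) = {6,7,8,15,17}
(C Δ (A ∪ ((C ∩ B) ∩ (C \ (B ∪ C)))ᶜ))ᶜ = {1,2,3,4,5,9,10,11,12,13,14,16}
2 ∈ (C Δ (A ∪ ((C ∩ B) ∩ (C \ (B ∪ C)))ᶜ))ᶜ but 2 ∉ (C Δ (A \ ((B ∩ C) ∩ (C \ (C ∪ B)))))ᶜ, so they differ.

No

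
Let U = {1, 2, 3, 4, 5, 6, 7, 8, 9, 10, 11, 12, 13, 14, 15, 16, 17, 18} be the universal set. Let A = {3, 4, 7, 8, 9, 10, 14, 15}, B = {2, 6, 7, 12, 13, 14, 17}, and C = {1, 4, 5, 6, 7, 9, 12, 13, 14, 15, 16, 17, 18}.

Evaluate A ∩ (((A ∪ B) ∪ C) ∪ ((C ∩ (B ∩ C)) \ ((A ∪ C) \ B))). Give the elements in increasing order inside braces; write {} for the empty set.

{3, 4, 7, 8, 9, 10, 14, 15}

A ∪ B = {2, 3, 4, 6, 7, 8, 9, 10, 12, 13, 14, 15, 17}
(A ∪ B) ∪ C = {1, 2, 3, 4, 5, 6, 7, 8, 9, 10, 12, 13, 14, 15, 16, 17, 18}
B ∩ C = {6, 7, 12, 13, 14, 17}
C ∩ (B ∩ C) = {6, 7, 12, 13, 14, 17}
A ∪ C = {1, 3, 4, 5, 6, 7, 8, 9, 10, 12, 13, 14, 15, 16, 17, 18}
(A ∪ C) \ B = {1, 3, 4, 5, 8, 9, 10, 15, 16, 18}
(C ∩ (B ∩ C)) \ ((A ∪ C) \ B) = {6, 7, 12, 13, 14, 17}
((A ∪ B) ∪ C) ∪ ((C ∩ (B ∩ C)) \ ((A ∪ C) \ B)) = {1, 2, 3, 4, 5, 6, 7, 8, 9, 10, 12, 13, 14, 15, 16, 17, 18}
A ∩ (((A ∪ B) ∪ C) ∪ ((C ∩ (B ∩ C)) \ ((A ∪ C) \ B))) = {3, 4, 7, 8, 9, 10, 14, 15}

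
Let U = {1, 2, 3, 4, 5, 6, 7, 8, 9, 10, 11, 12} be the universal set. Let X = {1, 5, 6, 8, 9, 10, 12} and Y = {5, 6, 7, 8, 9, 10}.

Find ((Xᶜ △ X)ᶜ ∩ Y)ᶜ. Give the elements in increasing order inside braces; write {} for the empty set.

{1, 2, 3, 4, 5, 6, 7, 8, 9, 10, 11, 12}

Xᶜ = {2, 3, 4, 7, 11}
Xᶜ △ X = {1, 2, 3, 4, 5, 6, 7, 8, 9, 10, 11, 12}
(Xᶜ △ X)ᶜ = {}
(Xᶜ △ X)ᶜ ∩ Y = {}
((Xᶜ △ X)ᶜ ∩ Y)ᶜ = {1, 2, 3, 4, 5, 6, 7, 8, 9, 10, 11, 12}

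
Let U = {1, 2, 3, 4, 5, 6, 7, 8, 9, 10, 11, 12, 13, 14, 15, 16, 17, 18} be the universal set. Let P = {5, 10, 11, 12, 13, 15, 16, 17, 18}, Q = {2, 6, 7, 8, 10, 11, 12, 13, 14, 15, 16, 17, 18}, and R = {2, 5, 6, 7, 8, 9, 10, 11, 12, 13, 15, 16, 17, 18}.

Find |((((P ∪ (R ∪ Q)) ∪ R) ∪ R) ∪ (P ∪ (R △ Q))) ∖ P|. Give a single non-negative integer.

R ∪ Q = {2, 5, 6, 7, 8, 9, 10, 11, 12, 13, 14, 15, 16, 17, 18}
P ∪ (R ∪ Q) = {2, 5, 6, 7, 8, 9, 10, 11, 12, 13, 14, 15, 16, 17, 18}
(P ∪ (R ∪ Q)) ∪ R = {2, 5, 6, 7, 8, 9, 10, 11, 12, 13, 14, 15, 16, 17, 18}
((P ∪ (R ∪ Q)) ∪ R) ∪ R = {2, 5, 6, 7, 8, 9, 10, 11, 12, 13, 14, 15, 16, 17, 18}
R △ Q = {5, 9, 14}
P ∪ (R △ Q) = {5, 9, 10, 11, 12, 13, 14, 15, 16, 17, 18}
(((P ∪ (R ∪ Q)) ∪ R) ∪ R) ∪ (P ∪ (R △ Q)) = {2, 5, 6, 7, 8, 9, 10, 11, 12, 13, 14, 15, 16, 17, 18}
((((P ∪ (R ∪ Q)) ∪ R) ∪ R) ∪ (P ∪ (R △ Q))) ∖ P = {2, 6, 7, 8, 9, 14}
|((((P ∪ (R ∪ Q)) ∪ R) ∪ R) ∪ (P ∪ (R △ Q))) ∖ P| = 6

6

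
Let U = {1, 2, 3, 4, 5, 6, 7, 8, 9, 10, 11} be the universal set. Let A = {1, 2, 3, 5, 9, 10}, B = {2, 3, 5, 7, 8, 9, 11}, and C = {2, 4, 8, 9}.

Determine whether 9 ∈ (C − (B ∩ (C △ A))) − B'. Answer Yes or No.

Yes

9 ∈ C and 9 ∈ A, so 9 ∉ C △ A
9 ∈ B and 9 ∉ (C △ A), so 9 ∉ B ∩ (C △ A)
9 ∈ C and 9 ∉ (B ∩ (C △ A)), so 9 ∈ C − (B ∩ (C △ A))
9 ∈ B, so 9 ∉ B'
9 ∈ (C − (B ∩ (C △ A))) and 9 ∉ B', so 9 ∈ (C − (B ∩ (C △ A))) − B'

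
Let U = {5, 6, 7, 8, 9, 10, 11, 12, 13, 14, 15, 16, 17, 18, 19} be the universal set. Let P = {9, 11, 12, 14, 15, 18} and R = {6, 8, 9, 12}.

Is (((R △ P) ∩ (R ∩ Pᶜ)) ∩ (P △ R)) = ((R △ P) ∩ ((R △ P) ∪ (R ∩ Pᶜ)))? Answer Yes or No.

No

R △ P = {6, 8, 11, 14, 15, 18}
Pᶜ = {5, 6, 7, 8, 10, 13, 16, 17, 19}
R ∩ Pᶜ = {6, 8}
(R △ P) ∩ (R ∩ Pᶜ) = {6, 8}
P △ R = {6, 8, 11, 14, 15, 18}
((R △ P) ∩ (R ∩ Pᶜ)) ∩ (P △ R) = {6, 8}
(R △ P) ∪ (R ∩ Pᶜ) = {6, 8, 11, 14, 15, 18}
(R △ P) ∩ ((R △ P) ∪ (R ∩ Pᶜ)) = {6, 8, 11, 14, 15, 18}
11 ∈ (R △ P) ∩ ((R △ P) ∪ (R ∩ Pᶜ)) but 11 ∉ ((R △ P) ∩ (R ∩ Pᶜ)) ∩ (P △ R), so they differ.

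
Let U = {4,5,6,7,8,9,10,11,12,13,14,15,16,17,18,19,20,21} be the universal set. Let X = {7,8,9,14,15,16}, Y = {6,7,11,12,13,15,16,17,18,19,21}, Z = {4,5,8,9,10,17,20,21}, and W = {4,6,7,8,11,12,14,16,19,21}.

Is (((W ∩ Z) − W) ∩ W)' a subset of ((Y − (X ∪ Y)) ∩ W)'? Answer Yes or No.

W ∩ Z = {4,8,21}
(W ∩ Z) − W = {}
((W ∩ Z) − W) ∩ W = {}
(((W ∩ Z) − W) ∩ W)' = {4,5,6,7,8,9,10,11,12,13,14,15,16,17,18,19,20,21}
X ∪ Y = {6,7,8,9,11,12,13,14,15,16,17,18,19,21}
Y − (X ∪ Y) = {}
(Y − (X ∪ Y)) ∩ W = {}
((Y − (X ∪ Y)) ∩ W)' = {4,5,6,7,8,9,10,11,12,13,14,15,16,17,18,19,20,21}
Every element of {4,5,6,7,8,9,10,11,12,13,14,15,16,17,18,19,20,21} is in {4,5,6,7,8,9,10,11,12,13,14,15,16,17,18,19,20,21}, so (((W ∩ Z) − W) ∩ W)' ⊆ ((Y − (X ∪ Y)) ∩ W)'.

Yes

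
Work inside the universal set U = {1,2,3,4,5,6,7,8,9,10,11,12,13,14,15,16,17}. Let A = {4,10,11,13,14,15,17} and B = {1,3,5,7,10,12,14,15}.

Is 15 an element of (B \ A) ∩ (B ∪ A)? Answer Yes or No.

15 ∈ B and 15 ∈ A, so 15 ∉ B \ A
15 ∈ B and 15 ∈ A, so 15 ∈ B ∪ A
15 ∉ (B \ A) and 15 ∈ (B ∪ A), so 15 ∉ (B \ A) ∩ (B ∪ A)

No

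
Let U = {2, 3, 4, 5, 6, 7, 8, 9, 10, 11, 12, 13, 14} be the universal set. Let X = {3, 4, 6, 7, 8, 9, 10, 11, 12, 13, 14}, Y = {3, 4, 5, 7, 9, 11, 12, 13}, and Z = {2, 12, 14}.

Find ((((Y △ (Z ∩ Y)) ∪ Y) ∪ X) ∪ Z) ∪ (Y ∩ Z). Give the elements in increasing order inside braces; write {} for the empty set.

Z ∩ Y = {12}
Y △ (Z ∩ Y) = {3, 4, 5, 7, 9, 11, 13}
(Y △ (Z ∩ Y)) ∪ Y = {3, 4, 5, 7, 9, 11, 12, 13}
((Y △ (Z ∩ Y)) ∪ Y) ∪ X = {3, 4, 5, 6, 7, 8, 9, 10, 11, 12, 13, 14}
(((Y △ (Z ∩ Y)) ∪ Y) ∪ X) ∪ Z = {2, 3, 4, 5, 6, 7, 8, 9, 10, 11, 12, 13, 14}
Y ∩ Z = {12}
((((Y △ (Z ∩ Y)) ∪ Y) ∪ X) ∪ Z) ∪ (Y ∩ Z) = {2, 3, 4, 5, 6, 7, 8, 9, 10, 11, 12, 13, 14}

{2, 3, 4, 5, 6, 7, 8, 9, 10, 11, 12, 13, 14}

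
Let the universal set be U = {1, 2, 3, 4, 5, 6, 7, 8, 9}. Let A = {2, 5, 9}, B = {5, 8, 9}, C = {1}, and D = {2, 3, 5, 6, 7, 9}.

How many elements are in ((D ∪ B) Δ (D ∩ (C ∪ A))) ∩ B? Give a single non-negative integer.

D ∪ B = {2, 3, 5, 6, 7, 8, 9}
C ∪ A = {1, 2, 5, 9}
D ∩ (C ∪ A) = {2, 5, 9}
(D ∪ B) Δ (D ∩ (C ∪ A)) = {3, 6, 7, 8}
((D ∪ B) Δ (D ∩ (C ∪ A))) ∩ B = {8}
|((D ∪ B) Δ (D ∩ (C ∪ A))) ∩ B| = 1

1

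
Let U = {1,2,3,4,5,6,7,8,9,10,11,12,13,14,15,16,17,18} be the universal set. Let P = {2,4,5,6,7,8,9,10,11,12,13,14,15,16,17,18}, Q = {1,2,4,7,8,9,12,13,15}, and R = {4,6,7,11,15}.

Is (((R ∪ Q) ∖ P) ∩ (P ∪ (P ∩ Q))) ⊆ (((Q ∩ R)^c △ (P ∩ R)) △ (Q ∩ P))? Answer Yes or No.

Yes

R ∪ Q = {1,2,4,6,7,8,9,11,12,13,15}
(R ∪ Q) ∖ P = {1}
P ∩ Q = {2,4,7,8,9,12,13,15}
P ∪ (P ∩ Q) = {2,4,5,6,7,8,9,10,11,12,13,14,15,16,17,18}
((R ∪ Q) ∖ P) ∩ (P ∪ (P ∩ Q)) = {}
Q ∩ R = {4,7,15}
(Q ∩ R)^c = {1,2,3,5,6,8,9,10,11,12,13,14,16,17,18}
P ∩ R = {4,6,7,11,15}
(Q ∩ R)^c △ (P ∩ R) = {1,2,3,4,5,7,8,9,10,12,13,14,15,16,17,18}
Q ∩ P = {2,4,7,8,9,12,13,15}
((Q ∩ R)^c △ (P ∩ R)) △ (Q ∩ P) = {1,3,5,10,14,16,17,18}
Every element of {} is in {1,3,5,10,14,16,17,18}, so ((R ∪ Q) ∖ P) ∩ (P ∪ (P ∩ Q)) ⊆ ((Q ∩ R)^c △ (P ∩ R)) △ (Q ∩ P).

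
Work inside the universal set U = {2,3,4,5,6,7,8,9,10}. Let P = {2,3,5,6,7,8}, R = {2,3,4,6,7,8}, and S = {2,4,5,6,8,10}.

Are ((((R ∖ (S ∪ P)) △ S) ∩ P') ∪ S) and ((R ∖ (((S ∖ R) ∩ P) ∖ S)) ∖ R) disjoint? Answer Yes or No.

S ∪ P = {2,3,4,5,6,7,8,10}
R ∖ (S ∪ P) = {}
(R ∖ (S ∪ P)) △ S = {2,4,5,6,8,10}
P' = {4,9,10}
((R ∖ (S ∪ P)) △ S) ∩ P' = {4,10}
(((R ∖ (S ∪ P)) △ S) ∩ P') ∪ S = {2,4,5,6,8,10}
S ∖ R = {5,10}
(S ∖ R) ∩ P = {5}
((S ∖ R) ∩ P) ∖ S = {}
R ∖ (((S ∖ R) ∩ P) ∖ S) = {2,3,4,6,7,8}
(R ∖ (((S ∖ R) ∩ P) ∖ S)) ∖ R = {}
{2,4,5,6,8,10} and {} share no elements.

Yes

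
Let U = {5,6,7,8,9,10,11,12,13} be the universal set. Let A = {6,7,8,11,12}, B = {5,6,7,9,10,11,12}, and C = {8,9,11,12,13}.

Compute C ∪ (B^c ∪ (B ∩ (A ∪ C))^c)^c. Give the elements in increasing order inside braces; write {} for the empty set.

B^c = {8,13}
A ∪ C = {6,7,8,9,11,12,13}
B ∩ (A ∪ C) = {6,7,9,11,12}
(B ∩ (A ∪ C))^c = {5,8,10,13}
B^c ∪ (B ∩ (A ∪ C))^c = {5,8,10,13}
(B^c ∪ (B ∩ (A ∪ C))^c)^c = {6,7,9,11,12}
C ∪ (B^c ∪ (B ∩ (A ∪ C))^c)^c = {6,7,8,9,11,12,13}

{6,7,8,9,11,12,13}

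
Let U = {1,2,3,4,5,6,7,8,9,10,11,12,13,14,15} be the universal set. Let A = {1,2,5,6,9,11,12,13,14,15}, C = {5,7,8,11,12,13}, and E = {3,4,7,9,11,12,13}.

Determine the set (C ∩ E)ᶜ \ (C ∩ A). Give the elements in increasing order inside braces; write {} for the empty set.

C ∩ E = {7,11,12,13}
(C ∩ E)ᶜ = {1,2,3,4,5,6,8,9,10,14,15}
C ∩ A = {5,11,12,13}
(C ∩ E)ᶜ \ (C ∩ A) = {1,2,3,4,6,8,9,10,14,15}

{1,2,3,4,6,8,9,10,14,15}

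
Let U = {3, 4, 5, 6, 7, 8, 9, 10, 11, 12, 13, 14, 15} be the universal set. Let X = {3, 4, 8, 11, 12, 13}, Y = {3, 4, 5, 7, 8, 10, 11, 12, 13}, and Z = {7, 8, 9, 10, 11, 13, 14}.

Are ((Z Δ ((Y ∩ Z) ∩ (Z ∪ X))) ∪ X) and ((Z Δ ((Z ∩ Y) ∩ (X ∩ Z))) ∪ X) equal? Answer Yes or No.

Y ∩ Z = {7, 8, 10, 11, 13}
Z ∪ X = {3, 4, 7, 8, 9, 10, 11, 12, 13, 14}
(Y ∩ Z) ∩ (Z ∪ X) = {7, 8, 10, 11, 13}
Z Δ ((Y ∩ Z) ∩ (Z ∪ X)) = {9, 14}
(Z Δ ((Y ∩ Z) ∩ (Z ∪ X))) ∪ X = {3, 4, 8, 9, 11, 12, 13, 14}
Z ∩ Y = {7, 8, 10, 11, 13}
X ∩ Z = {8, 11, 13}
(Z ∩ Y) ∩ (X ∩ Z) = {8, 11, 13}
Z Δ ((Z ∩ Y) ∩ (X ∩ Z)) = {7, 9, 10, 14}
(Z Δ ((Z ∩ Y) ∩ (X ∩ Z))) ∪ X = {3, 4, 7, 8, 9, 10, 11, 12, 13, 14}
7 ∈ (Z Δ ((Z ∩ Y) ∩ (X ∩ Z))) ∪ X but 7 ∉ (Z Δ ((Y ∩ Z) ∩ (Z ∪ X))) ∪ X, so they differ.

No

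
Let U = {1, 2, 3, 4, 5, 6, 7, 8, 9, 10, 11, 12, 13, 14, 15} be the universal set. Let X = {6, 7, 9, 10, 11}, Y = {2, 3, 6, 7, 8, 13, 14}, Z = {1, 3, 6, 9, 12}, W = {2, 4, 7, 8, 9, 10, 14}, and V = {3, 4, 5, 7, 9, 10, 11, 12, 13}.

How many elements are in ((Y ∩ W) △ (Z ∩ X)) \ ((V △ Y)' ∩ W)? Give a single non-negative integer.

5

Y ∩ W = {2, 7, 8, 14}
Z ∩ X = {6, 9}
(Y ∩ W) △ (Z ∩ X) = {2, 6, 7, 8, 9, 14}
V △ Y = {2, 4, 5, 6, 8, 9, 10, 11, 12, 14}
(V △ Y)' = {1, 3, 7, 13, 15}
(V △ Y)' ∩ W = {7}
((Y ∩ W) △ (Z ∩ X)) \ ((V △ Y)' ∩ W) = {2, 6, 8, 9, 14}
|((Y ∩ W) △ (Z ∩ X)) \ ((V △ Y)' ∩ W)| = 5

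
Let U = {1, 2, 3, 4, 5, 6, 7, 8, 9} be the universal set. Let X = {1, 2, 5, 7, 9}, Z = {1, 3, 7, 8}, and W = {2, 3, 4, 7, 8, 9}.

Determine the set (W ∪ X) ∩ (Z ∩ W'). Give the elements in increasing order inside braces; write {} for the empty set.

{1}

W ∪ X = {1, 2, 3, 4, 5, 7, 8, 9}
W' = {1, 5, 6}
Z ∩ W' = {1}
(W ∪ X) ∩ (Z ∩ W') = {1}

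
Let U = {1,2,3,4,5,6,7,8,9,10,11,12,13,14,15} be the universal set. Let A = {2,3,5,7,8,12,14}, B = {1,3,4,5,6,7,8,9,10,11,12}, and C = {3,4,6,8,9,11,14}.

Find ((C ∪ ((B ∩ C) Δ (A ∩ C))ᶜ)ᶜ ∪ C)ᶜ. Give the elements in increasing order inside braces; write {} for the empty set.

{1,2,5,7,10,12,13,15}

B ∩ C = {3,4,6,8,9,11}
A ∩ C = {3,8,14}
(B ∩ C) Δ (A ∩ C) = {4,6,9,11,14}
((B ∩ C) Δ (A ∩ C))ᶜ = {1,2,3,5,7,8,10,12,13,15}
C ∪ ((B ∩ C) Δ (A ∩ C))ᶜ = {1,2,3,4,5,6,7,8,9,10,11,12,13,14,15}
(C ∪ ((B ∩ C) Δ (A ∩ C))ᶜ)ᶜ = {}
(C ∪ ((B ∩ C) Δ (A ∩ C))ᶜ)ᶜ ∪ C = {3,4,6,8,9,11,14}
((C ∪ ((B ∩ C) Δ (A ∩ C))ᶜ)ᶜ ∪ C)ᶜ = {1,2,5,7,10,12,13,15}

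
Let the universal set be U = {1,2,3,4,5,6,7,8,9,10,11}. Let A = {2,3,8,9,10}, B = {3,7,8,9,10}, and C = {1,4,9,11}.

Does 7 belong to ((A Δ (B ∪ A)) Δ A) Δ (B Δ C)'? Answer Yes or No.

Yes

7 ∈ B and 7 ∉ A, so 7 ∈ B ∪ A
7 ∉ A and 7 ∈ (B ∪ A), so 7 ∈ A Δ (B ∪ A)
7 ∈ (A Δ (B ∪ A)) and 7 ∉ A, so 7 ∈ (A Δ (B ∪ A)) Δ A
7 ∈ B and 7 ∉ C, so 7 ∈ B Δ C
7 ∉ (B Δ C)' since 7 ∈ (B Δ C)
7 ∈ ((A Δ (B ∪ A)) Δ A) and 7 ∉ (B Δ C)', so 7 ∈ ((A Δ (B ∪ A)) Δ A) Δ (B Δ C)'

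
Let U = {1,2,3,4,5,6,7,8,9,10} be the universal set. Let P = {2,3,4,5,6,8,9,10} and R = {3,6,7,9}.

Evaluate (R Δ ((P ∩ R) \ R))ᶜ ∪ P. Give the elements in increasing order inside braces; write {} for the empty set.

P ∩ R = {3,6,9}
(P ∩ R) \ R = {}
R Δ ((P ∩ R) \ R) = {3,6,7,9}
(R Δ ((P ∩ R) \ R))ᶜ = {1,2,4,5,8,10}
(R Δ ((P ∩ R) \ R))ᶜ ∪ P = {1,2,3,4,5,6,8,9,10}

{1,2,3,4,5,6,8,9,10}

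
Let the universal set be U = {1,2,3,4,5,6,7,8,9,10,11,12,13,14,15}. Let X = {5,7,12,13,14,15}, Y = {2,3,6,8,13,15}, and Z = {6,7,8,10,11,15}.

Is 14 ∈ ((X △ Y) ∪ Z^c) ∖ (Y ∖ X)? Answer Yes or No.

14 ∈ X and 14 ∉ Y, so 14 ∈ X △ Y
14 ∉ Z, so 14 ∈ Z^c
14 ∈ (X △ Y) and 14 ∈ Z^c, so 14 ∈ (X △ Y) ∪ Z^c
14 ∉ Y and 14 ∈ X, so 14 ∉ Y ∖ X
14 ∈ ((X △ Y) ∪ Z^c) and 14 ∉ (Y ∖ X), so 14 ∈ ((X △ Y) ∪ Z^c) ∖ (Y ∖ X)

Yes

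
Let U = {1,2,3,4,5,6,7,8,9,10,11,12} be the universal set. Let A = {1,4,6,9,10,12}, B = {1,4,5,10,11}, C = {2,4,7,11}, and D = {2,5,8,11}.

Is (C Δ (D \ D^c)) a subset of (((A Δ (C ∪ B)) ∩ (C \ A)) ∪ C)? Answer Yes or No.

No

D^c = {1,3,4,6,7,9,10,12}
D \ D^c = {2,5,8,11}
C Δ (D \ D^c) = {4,5,7,8}
C ∪ B = {1,2,4,5,7,10,11}
A Δ (C ∪ B) = {2,5,6,7,9,11,12}
C \ A = {2,7,11}
(A Δ (C ∪ B)) ∩ (C \ A) = {2,7,11}
((A Δ (C ∪ B)) ∩ (C \ A)) ∪ C = {2,4,7,11}
5 ∈ C Δ (D \ D^c) but 5 ∉ ((A Δ (C ∪ B)) ∩ (C \ A)) ∪ C, so the inclusion fails.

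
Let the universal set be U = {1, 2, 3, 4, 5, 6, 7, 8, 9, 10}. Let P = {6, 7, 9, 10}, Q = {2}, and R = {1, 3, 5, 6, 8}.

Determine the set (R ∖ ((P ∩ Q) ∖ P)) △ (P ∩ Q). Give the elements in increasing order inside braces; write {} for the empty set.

{1, 3, 5, 6, 8}

P ∩ Q = {}
(P ∩ Q) ∖ P = {}
R ∖ ((P ∩ Q) ∖ P) = {1, 3, 5, 6, 8}
(R ∖ ((P ∩ Q) ∖ P)) △ (P ∩ Q) = {1, 3, 5, 6, 8}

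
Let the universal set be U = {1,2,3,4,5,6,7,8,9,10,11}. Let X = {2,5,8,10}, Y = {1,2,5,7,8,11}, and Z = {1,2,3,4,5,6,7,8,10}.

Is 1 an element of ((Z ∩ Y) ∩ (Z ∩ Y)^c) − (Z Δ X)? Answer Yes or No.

1 ∈ Z and 1 ∈ Y, so 1 ∈ Z ∩ Y
1 ∈ Z and 1 ∈ Y, so 1 ∈ Z ∩ Y
1 ∉ (Z ∩ Y)^c since 1 ∈ (Z ∩ Y)
1 ∈ (Z ∩ Y) and 1 ∉ (Z ∩ Y)^c, so 1 ∉ (Z ∩ Y) ∩ (Z ∩ Y)^c
1 ∈ Z and 1 ∉ X, so 1 ∈ Z Δ X
1 ∉ ((Z ∩ Y) ∩ (Z ∩ Y)^c) and 1 ∈ (Z Δ X), so 1 ∉ ((Z ∩ Y) ∩ (Z ∩ Y)^c) − (Z Δ X)

No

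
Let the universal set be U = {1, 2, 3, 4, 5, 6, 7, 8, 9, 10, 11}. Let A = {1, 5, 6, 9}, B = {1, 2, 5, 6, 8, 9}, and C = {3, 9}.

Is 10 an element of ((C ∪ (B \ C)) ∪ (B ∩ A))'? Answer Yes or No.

Yes

10 ∉ B and 10 ∉ C, so 10 ∉ B \ C
10 ∉ C and 10 ∉ (B \ C), so 10 ∉ C ∪ (B \ C)
10 ∉ B and 10 ∉ A, so 10 ∉ B ∩ A
10 ∉ (C ∪ (B \ C)) and 10 ∉ (B ∩ A), so 10 ∉ (C ∪ (B \ C)) ∪ (B ∩ A)
10 ∈ ((C ∪ (B \ C)) ∪ (B ∩ A))' since 10 ∉ ((C ∪ (B \ C)) ∪ (B ∩ A))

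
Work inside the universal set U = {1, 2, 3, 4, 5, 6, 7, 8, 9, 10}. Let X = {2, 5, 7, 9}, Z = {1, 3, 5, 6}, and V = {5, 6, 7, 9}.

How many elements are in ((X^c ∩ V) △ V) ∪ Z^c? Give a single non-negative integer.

7

X^c = {1, 3, 4, 6, 8, 10}
X^c ∩ V = {6}
(X^c ∩ V) △ V = {5, 7, 9}
Z^c = {2, 4, 7, 8, 9, 10}
((X^c ∩ V) △ V) ∪ Z^c = {2, 4, 5, 7, 8, 9, 10}
|((X^c ∩ V) △ V) ∪ Z^c| = 7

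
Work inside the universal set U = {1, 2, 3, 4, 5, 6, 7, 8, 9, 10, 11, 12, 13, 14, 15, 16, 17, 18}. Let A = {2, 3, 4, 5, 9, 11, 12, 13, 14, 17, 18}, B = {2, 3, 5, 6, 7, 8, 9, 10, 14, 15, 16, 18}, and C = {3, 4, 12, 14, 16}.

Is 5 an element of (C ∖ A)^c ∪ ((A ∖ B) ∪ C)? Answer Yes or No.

5 ∉ C and 5 ∈ A, so 5 ∉ C ∖ A
5 ∈ (C ∖ A)^c since 5 ∉ (C ∖ A)
5 ∈ A and 5 ∈ B, so 5 ∉ A ∖ B
5 ∉ (A ∖ B) and 5 ∉ C, so 5 ∉ (A ∖ B) ∪ C
5 ∈ (C ∖ A)^c and 5 ∉ ((A ∖ B) ∪ C), so 5 ∈ (C ∖ A)^c ∪ ((A ∖ B) ∪ C)

Yes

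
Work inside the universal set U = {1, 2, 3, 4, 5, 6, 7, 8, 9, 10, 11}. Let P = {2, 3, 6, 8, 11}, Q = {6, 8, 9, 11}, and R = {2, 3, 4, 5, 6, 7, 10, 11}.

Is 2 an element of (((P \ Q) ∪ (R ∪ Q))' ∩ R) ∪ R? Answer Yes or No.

2 ∈ P and 2 ∉ Q, so 2 ∈ P \ Q
2 ∈ R and 2 ∉ Q, so 2 ∈ R ∪ Q
2 ∈ (P \ Q) and 2 ∈ (R ∪ Q), so 2 ∈ (P \ Q) ∪ (R ∪ Q)
2 ∉ ((P \ Q) ∪ (R ∪ Q))' since 2 ∈ ((P \ Q) ∪ (R ∪ Q))
2 ∉ ((P \ Q) ∪ (R ∪ Q))' and 2 ∈ R, so 2 ∉ ((P \ Q) ∪ (R ∪ Q))' ∩ R
2 ∉ (((P \ Q) ∪ (R ∪ Q))' ∩ R) and 2 ∈ R, so 2 ∈ (((P \ Q) ∪ (R ∪ Q))' ∩ R) ∪ R

Yes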